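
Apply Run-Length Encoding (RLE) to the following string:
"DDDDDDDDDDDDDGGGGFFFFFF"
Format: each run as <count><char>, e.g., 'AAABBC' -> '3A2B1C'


Scanning runs left to right:
  i=0: run of 'D' x 13 -> '13D'
  i=13: run of 'G' x 4 -> '4G'
  i=17: run of 'F' x 6 -> '6F'

RLE = 13D4G6F


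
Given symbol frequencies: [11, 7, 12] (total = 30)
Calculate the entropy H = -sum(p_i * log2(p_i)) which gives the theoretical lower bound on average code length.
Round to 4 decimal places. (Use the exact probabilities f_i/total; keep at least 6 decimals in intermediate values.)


Per-symbol terms -p_i * log2(p_i) with p_i = f_i/30:
  p = 11/30 = 0.366667: log2(p) = -1.447459, -p*log2(p) = 0.530735
  p = 7/30 = 0.233333: log2(p) = -2.099536, -p*log2(p) = 0.489892
  p = 12/30 = 0.400000: log2(p) = -1.321928, -p*log2(p) = 0.528771
H = 0.530735 + 0.489892 + 0.528771 = 1.549398

H = 1.5494 bits/symbol


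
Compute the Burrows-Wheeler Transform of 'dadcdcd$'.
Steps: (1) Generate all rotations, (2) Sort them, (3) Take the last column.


Rotations (sorted):
  0: $dadcdcd -> last char: d
  1: adcdcd$d -> last char: d
  2: cd$dadcd -> last char: d
  3: cdcd$dad -> last char: d
  4: d$dadcdc -> last char: c
  5: dadcdcd$ -> last char: $
  6: dcd$dadc -> last char: c
  7: dcdcd$da -> last char: a


BWT = ddddc$ca


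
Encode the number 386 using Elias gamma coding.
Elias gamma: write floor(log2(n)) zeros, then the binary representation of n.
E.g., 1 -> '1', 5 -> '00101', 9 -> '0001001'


num_bits = floor(log2(386)) + 1 = 9
leading_zeros = num_bits - 1 = 8
binary(386) = 110000010

Elias gamma(386) = '00000000' + '110000010' = 00000000110000010 (17 bits)


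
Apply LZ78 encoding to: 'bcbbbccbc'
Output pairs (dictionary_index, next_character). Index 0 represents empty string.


LZ78 encoding steps:
Dictionary: {0: ''}
Step 1: w='' (idx 0), next='b' -> output (0, 'b'), add 'b' as idx 1
Step 2: w='' (idx 0), next='c' -> output (0, 'c'), add 'c' as idx 2
Step 3: w='b' (idx 1), next='b' -> output (1, 'b'), add 'bb' as idx 3
Step 4: w='b' (idx 1), next='c' -> output (1, 'c'), add 'bc' as idx 4
Step 5: w='c' (idx 2), next='b' -> output (2, 'b'), add 'cb' as idx 5
Step 6: w='c' (idx 2), end of input -> output (2, '')


Encoded: [(0, 'b'), (0, 'c'), (1, 'b'), (1, 'c'), (2, 'b'), (2, '')]


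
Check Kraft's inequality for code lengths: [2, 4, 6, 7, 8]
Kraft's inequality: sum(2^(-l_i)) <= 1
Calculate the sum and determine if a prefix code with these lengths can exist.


Sum = 2^(-2) + 2^(-4) + 2^(-6) + 2^(-7) + 2^(-8)
    = 0.25 + 0.0625 + 0.015625 + 0.0078125 + 0.00390625
    = 87/256 = 0.33984375
Since 0.33984375 <= 1, Kraft's inequality IS satisfied.
A prefix code with these lengths CAN exist.

Kraft sum = 0.33984375. Satisfied.


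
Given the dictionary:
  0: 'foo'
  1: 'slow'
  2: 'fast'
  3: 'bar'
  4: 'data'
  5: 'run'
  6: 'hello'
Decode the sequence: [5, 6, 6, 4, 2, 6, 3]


Look up each index in the dictionary:
  5 -> 'run'
  6 -> 'hello'
  6 -> 'hello'
  4 -> 'data'
  2 -> 'fast'
  6 -> 'hello'
  3 -> 'bar'

Decoded: "run hello hello data fast hello bar"


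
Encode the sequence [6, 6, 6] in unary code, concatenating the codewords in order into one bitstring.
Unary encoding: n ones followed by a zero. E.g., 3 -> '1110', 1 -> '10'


Encode each number as n ones followed by a terminating 0:
  6 -> 1111110 (7 bits)
  6 -> 1111110 (7 bits)
  6 -> 1111110 (7 bits)
Total length = 7 + 7 + 7 = 21 bits.

Unary([6, 6, 6]) = 111111011111101111110 (21 bits)


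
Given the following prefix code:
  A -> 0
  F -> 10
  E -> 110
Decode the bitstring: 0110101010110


Decoding step by step:
Bits 0 -> A
Bits 110 -> E
Bits 10 -> F
Bits 10 -> F
Bits 10 -> F
Bits 110 -> E


Decoded message: AEFFFE


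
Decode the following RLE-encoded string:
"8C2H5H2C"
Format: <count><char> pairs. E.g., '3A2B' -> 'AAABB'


Expanding each <count><char> pair:
  8C -> 'CCCCCCCC'
  2H -> 'HH'
  5H -> 'HHHHH'
  2C -> 'CC'

Decoded = CCCCCCCCHHHHHHHCC


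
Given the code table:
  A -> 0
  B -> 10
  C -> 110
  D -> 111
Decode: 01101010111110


Decoding:
0 -> A
110 -> C
10 -> B
10 -> B
111 -> D
110 -> C


Result: ACBBDC


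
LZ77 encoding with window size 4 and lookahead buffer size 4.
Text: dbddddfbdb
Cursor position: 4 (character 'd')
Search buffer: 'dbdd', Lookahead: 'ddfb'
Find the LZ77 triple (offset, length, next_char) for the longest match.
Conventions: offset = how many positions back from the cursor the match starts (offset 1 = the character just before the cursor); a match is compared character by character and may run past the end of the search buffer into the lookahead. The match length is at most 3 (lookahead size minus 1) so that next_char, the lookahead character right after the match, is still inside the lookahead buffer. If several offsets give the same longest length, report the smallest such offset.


Try each offset into the search buffer:
  offset=1 (pos 3, char 'd'): match length 2
  offset=2 (pos 2, char 'd'): match length 2
  offset=3 (pos 1, char 'b'): match length 0
  offset=4 (pos 0, char 'd'): match length 1
Longest match has length 2, found at offsets 1, 2; take the smallest, offset 1.
next_char = character at position 4 + 2 = 6 -> 'f'

Best match: offset=1, length=2 (matching 'dd' starting at position 3)
LZ77 triple: (1, 2, 'f')


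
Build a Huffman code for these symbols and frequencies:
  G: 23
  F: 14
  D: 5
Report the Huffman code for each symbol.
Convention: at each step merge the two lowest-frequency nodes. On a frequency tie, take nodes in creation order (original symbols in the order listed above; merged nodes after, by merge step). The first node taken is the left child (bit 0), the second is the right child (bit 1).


Huffman tree construction:
Step 1: Merge D(5) + F(14) = 19
Step 2: Merge (D+F)(19) + G(23) = 42
Read each symbol's code off the tree from the root (left child = 0, right child = 1).

Codes:
  G: 1 (length 1)
  F: 01 (length 2)
  D: 00 (length 2)
Average code length: 61/42 = 1.4524 bits/symbol


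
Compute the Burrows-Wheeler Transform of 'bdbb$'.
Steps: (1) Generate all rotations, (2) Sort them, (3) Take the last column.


Rotations (sorted):
  0: $bdbb -> last char: b
  1: b$bdb -> last char: b
  2: bb$bd -> last char: d
  3: bdbb$ -> last char: $
  4: dbb$b -> last char: b


BWT = bbd$b


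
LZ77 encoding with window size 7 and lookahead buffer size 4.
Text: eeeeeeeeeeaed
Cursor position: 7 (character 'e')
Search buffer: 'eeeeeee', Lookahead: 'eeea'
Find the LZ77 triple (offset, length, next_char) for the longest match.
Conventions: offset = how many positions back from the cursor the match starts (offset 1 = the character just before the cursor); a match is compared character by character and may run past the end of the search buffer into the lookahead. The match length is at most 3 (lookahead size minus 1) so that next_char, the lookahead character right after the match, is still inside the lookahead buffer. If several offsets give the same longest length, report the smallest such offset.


Try each offset into the search buffer:
  offset=1 (pos 6, char 'e'): match length 3
  offset=2 (pos 5, char 'e'): match length 3
  offset=3 (pos 4, char 'e'): match length 3
  offset=4 (pos 3, char 'e'): match length 3
  offset=5 (pos 2, char 'e'): match length 3
  offset=6 (pos 1, char 'e'): match length 3
  offset=7 (pos 0, char 'e'): match length 3
Longest match has length 3, found at offsets 1, 2, 3, 4, 5, 6, 7; take the smallest, offset 1.
next_char = character at position 7 + 3 = 10 -> 'a'

Best match: offset=1, length=3 (matching 'eee' starting at position 6)
LZ77 triple: (1, 3, 'a')


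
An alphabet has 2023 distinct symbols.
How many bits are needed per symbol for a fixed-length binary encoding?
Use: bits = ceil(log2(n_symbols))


log2(2023) = 10.9823
Bracket: 2^10 = 1024 < 2023 <= 2^11 = 2048
So ceil(log2(2023)) = 11

bits = ceil(log2(2023)) = ceil(10.9823) = 11 bits


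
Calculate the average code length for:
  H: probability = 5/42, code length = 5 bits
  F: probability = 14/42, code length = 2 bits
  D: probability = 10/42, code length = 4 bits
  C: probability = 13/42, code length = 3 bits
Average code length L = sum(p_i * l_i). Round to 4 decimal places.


Weighted contributions p_i * l_i:
  H: (5/42) * 5 = 25/42
  F: (14/42) * 2 = 28/42
  D: (10/42) * 4 = 40/42
  C: (13/42) * 3 = 39/42
Sum = (25 + 28 + 40 + 39)/42 = 132/42

L = 132/42 = 3.1429 bits/symbol


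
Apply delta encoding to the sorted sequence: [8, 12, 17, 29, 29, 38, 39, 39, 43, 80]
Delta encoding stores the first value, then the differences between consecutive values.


First value: 8
Deltas:
  12 - 8 = 4
  17 - 12 = 5
  29 - 17 = 12
  29 - 29 = 0
  38 - 29 = 9
  39 - 38 = 1
  39 - 39 = 0
  43 - 39 = 4
  80 - 43 = 37


Delta encoded: [8, 4, 5, 12, 0, 9, 1, 0, 4, 37]


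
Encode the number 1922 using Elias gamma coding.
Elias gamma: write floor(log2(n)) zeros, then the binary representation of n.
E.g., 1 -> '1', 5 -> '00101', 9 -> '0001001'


num_bits = floor(log2(1922)) + 1 = 11
leading_zeros = num_bits - 1 = 10
binary(1922) = 11110000010

Elias gamma(1922) = '0000000000' + '11110000010' = 000000000011110000010 (21 bits)


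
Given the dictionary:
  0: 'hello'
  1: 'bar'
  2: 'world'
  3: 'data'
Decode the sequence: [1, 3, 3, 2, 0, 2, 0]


Look up each index in the dictionary:
  1 -> 'bar'
  3 -> 'data'
  3 -> 'data'
  2 -> 'world'
  0 -> 'hello'
  2 -> 'world'
  0 -> 'hello'

Decoded: "bar data data world hello world hello"


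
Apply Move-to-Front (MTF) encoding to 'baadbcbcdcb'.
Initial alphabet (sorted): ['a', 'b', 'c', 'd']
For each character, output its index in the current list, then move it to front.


MTF encoding:
'b': index 1 in ['a', 'b', 'c', 'd'] -> ['b', 'a', 'c', 'd']
'a': index 1 in ['b', 'a', 'c', 'd'] -> ['a', 'b', 'c', 'd']
'a': index 0 in ['a', 'b', 'c', 'd'] -> ['a', 'b', 'c', 'd']
'd': index 3 in ['a', 'b', 'c', 'd'] -> ['d', 'a', 'b', 'c']
'b': index 2 in ['d', 'a', 'b', 'c'] -> ['b', 'd', 'a', 'c']
'c': index 3 in ['b', 'd', 'a', 'c'] -> ['c', 'b', 'd', 'a']
'b': index 1 in ['c', 'b', 'd', 'a'] -> ['b', 'c', 'd', 'a']
'c': index 1 in ['b', 'c', 'd', 'a'] -> ['c', 'b', 'd', 'a']
'd': index 2 in ['c', 'b', 'd', 'a'] -> ['d', 'c', 'b', 'a']
'c': index 1 in ['d', 'c', 'b', 'a'] -> ['c', 'd', 'b', 'a']
'b': index 2 in ['c', 'd', 'b', 'a'] -> ['b', 'c', 'd', 'a']


Output: [1, 1, 0, 3, 2, 3, 1, 1, 2, 1, 2]


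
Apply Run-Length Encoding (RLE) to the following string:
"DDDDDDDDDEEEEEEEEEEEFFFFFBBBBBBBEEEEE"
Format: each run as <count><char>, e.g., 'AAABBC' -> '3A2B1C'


Scanning runs left to right:
  i=0: run of 'D' x 9 -> '9D'
  i=9: run of 'E' x 11 -> '11E'
  i=20: run of 'F' x 5 -> '5F'
  i=25: run of 'B' x 7 -> '7B'
  i=32: run of 'E' x 5 -> '5E'

RLE = 9D11E5F7B5E


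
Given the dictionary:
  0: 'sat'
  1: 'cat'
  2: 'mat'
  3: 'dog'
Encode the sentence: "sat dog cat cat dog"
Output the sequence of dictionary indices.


Look up each word in the dictionary:
  'sat' -> 0
  'dog' -> 3
  'cat' -> 1
  'cat' -> 1
  'dog' -> 3

Encoded: [0, 3, 1, 1, 3]


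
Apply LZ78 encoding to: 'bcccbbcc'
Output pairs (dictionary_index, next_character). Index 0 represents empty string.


LZ78 encoding steps:
Dictionary: {0: ''}
Step 1: w='' (idx 0), next='b' -> output (0, 'b'), add 'b' as idx 1
Step 2: w='' (idx 0), next='c' -> output (0, 'c'), add 'c' as idx 2
Step 3: w='c' (idx 2), next='c' -> output (2, 'c'), add 'cc' as idx 3
Step 4: w='b' (idx 1), next='b' -> output (1, 'b'), add 'bb' as idx 4
Step 5: w='cc' (idx 3), end of input -> output (3, '')


Encoded: [(0, 'b'), (0, 'c'), (2, 'c'), (1, 'b'), (3, '')]


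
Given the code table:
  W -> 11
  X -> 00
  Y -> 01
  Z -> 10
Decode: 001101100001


Decoding:
00 -> X
11 -> W
01 -> Y
10 -> Z
00 -> X
01 -> Y


Result: XWYZXY


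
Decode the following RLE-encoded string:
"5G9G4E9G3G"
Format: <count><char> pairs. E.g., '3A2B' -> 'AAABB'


Expanding each <count><char> pair:
  5G -> 'GGGGG'
  9G -> 'GGGGGGGGG'
  4E -> 'EEEE'
  9G -> 'GGGGGGGGG'
  3G -> 'GGG'

Decoded = GGGGGGGGGGGGGGEEEEGGGGGGGGGGGG


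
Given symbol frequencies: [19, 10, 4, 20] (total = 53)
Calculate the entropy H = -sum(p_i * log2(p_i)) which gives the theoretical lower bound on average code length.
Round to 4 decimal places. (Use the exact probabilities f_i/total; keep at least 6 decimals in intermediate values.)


Per-symbol terms -p_i * log2(p_i) with p_i = f_i/53:
  p = 19/53 = 0.358491: log2(p) = -1.479993, -p*log2(p) = 0.530564
  p = 10/53 = 0.188679: log2(p) = -2.405992, -p*log2(p) = 0.453961
  p = 4/53 = 0.075472: log2(p) = -3.727920, -p*log2(p) = 0.281352
  p = 20/53 = 0.377358: log2(p) = -1.405992, -p*log2(p) = 0.530563
H = 0.530564 + 0.453961 + 0.281352 + 0.530563 = 1.796440

H = 1.7964 bits/symbol


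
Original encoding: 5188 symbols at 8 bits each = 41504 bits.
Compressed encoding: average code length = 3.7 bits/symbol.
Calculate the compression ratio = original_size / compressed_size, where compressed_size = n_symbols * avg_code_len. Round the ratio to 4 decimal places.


original_size = n_symbols * orig_bits = 5188 * 8 = 41504 bits
compressed_size = n_symbols * avg_code_len = 5188 * 3.7 = 19195.6 bits
ratio = original_size / compressed_size = 41504 / 19195.6 = 2.1622

Compression ratio = 2.1622


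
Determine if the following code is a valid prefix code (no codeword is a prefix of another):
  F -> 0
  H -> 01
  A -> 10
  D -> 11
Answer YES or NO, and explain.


Checking each pair (does one codeword prefix another?):
  F='0' vs H='01': prefix -- VIOLATION

NO -- this is NOT a valid prefix code. F (0) is a prefix of H (01).


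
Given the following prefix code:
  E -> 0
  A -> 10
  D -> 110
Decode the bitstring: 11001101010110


Decoding step by step:
Bits 110 -> D
Bits 0 -> E
Bits 110 -> D
Bits 10 -> A
Bits 10 -> A
Bits 110 -> D


Decoded message: DEDAAD


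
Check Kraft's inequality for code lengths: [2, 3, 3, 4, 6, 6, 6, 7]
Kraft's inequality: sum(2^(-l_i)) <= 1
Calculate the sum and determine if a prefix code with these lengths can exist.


Sum = 2^(-2) + 2^(-3) + 2^(-3) + 2^(-4) + 2^(-6) + 2^(-6) + 2^(-6) + 2^(-7)
    = 0.25 + 0.125 + 0.125 + 0.0625 + 0.015625 + 0.015625 + 0.015625 + 0.0078125
    = 79/128 = 0.6171875
Since 0.6171875 <= 1, Kraft's inequality IS satisfied.
A prefix code with these lengths CAN exist.

Kraft sum = 0.6171875. Satisfied.


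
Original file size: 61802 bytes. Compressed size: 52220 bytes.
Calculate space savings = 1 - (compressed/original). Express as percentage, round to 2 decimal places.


ratio = compressed/original = 52220/61802 = 0.844956
savings = 1 - ratio = 1 - 0.844956 = 0.155044
as a percentage: 0.155044 * 100 = 15.5%

Space savings = 1 - 52220/61802 = 15.5%


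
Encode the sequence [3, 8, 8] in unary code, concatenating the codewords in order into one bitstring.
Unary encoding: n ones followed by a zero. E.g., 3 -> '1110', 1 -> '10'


Encode each number as n ones followed by a terminating 0:
  3 -> 1110 (4 bits)
  8 -> 111111110 (9 bits)
  8 -> 111111110 (9 bits)
Total length = 4 + 9 + 9 = 22 bits.

Unary([3, 8, 8]) = 1110111111110111111110 (22 bits)


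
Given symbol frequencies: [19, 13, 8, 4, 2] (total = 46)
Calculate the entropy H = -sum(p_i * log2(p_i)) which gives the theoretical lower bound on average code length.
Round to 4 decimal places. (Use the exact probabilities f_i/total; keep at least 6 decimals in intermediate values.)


Per-symbol terms -p_i * log2(p_i) with p_i = f_i/46:
  p = 19/46 = 0.413043: log2(p) = -1.275634, -p*log2(p) = 0.526892
  p = 13/46 = 0.282609: log2(p) = -1.823122, -p*log2(p) = 0.515230
  p = 8/46 = 0.173913: log2(p) = -2.523562, -p*log2(p) = 0.438880
  p = 4/46 = 0.086957: log2(p) = -3.523562, -p*log2(p) = 0.306397
  p = 2/46 = 0.043478: log2(p) = -4.523562, -p*log2(p) = 0.196677
H = 0.526892 + 0.515230 + 0.438880 + 0.306397 + 0.196677 = 1.984076

H = 1.9841 bits/symbol


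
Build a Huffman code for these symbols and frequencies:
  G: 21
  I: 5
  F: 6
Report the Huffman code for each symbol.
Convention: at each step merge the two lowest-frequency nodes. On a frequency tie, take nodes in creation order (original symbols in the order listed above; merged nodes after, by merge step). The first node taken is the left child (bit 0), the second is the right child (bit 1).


Huffman tree construction:
Step 1: Merge I(5) + F(6) = 11
Step 2: Merge (I+F)(11) + G(21) = 32
Read each symbol's code off the tree from the root (left child = 0, right child = 1).

Codes:
  G: 1 (length 1)
  I: 00 (length 2)
  F: 01 (length 2)
Average code length: 43/32 = 1.3438 bits/symbol


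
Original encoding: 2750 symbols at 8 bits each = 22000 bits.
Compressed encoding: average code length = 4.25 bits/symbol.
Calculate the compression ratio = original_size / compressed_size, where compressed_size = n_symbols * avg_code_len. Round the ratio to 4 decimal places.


original_size = n_symbols * orig_bits = 2750 * 8 = 22000 bits
compressed_size = n_symbols * avg_code_len = 2750 * 4.25 = 11687.5 bits
ratio = original_size / compressed_size = 22000 / 11687.5 = 1.8824

Compression ratio = 1.8824


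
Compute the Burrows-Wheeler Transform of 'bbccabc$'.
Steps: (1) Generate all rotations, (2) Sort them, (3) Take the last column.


Rotations (sorted):
  0: $bbccabc -> last char: c
  1: abc$bbcc -> last char: c
  2: bbccabc$ -> last char: $
  3: bc$bbcca -> last char: a
  4: bccabc$b -> last char: b
  5: c$bbccab -> last char: b
  6: cabc$bbc -> last char: c
  7: ccabc$bb -> last char: b


BWT = cc$abbcb


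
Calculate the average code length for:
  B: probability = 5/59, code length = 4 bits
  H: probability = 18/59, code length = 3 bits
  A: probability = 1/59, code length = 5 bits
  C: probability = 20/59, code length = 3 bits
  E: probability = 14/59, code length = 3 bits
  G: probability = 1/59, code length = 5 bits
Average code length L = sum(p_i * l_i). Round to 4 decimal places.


Weighted contributions p_i * l_i:
  B: (5/59) * 4 = 20/59
  H: (18/59) * 3 = 54/59
  A: (1/59) * 5 = 5/59
  C: (20/59) * 3 = 60/59
  E: (14/59) * 3 = 42/59
  G: (1/59) * 5 = 5/59
Sum = (20 + 54 + 5 + 60 + 42 + 5)/59 = 186/59

L = 186/59 = 3.1525 bits/symbol


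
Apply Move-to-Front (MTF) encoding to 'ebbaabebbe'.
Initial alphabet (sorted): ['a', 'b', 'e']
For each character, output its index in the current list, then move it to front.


MTF encoding:
'e': index 2 in ['a', 'b', 'e'] -> ['e', 'a', 'b']
'b': index 2 in ['e', 'a', 'b'] -> ['b', 'e', 'a']
'b': index 0 in ['b', 'e', 'a'] -> ['b', 'e', 'a']
'a': index 2 in ['b', 'e', 'a'] -> ['a', 'b', 'e']
'a': index 0 in ['a', 'b', 'e'] -> ['a', 'b', 'e']
'b': index 1 in ['a', 'b', 'e'] -> ['b', 'a', 'e']
'e': index 2 in ['b', 'a', 'e'] -> ['e', 'b', 'a']
'b': index 1 in ['e', 'b', 'a'] -> ['b', 'e', 'a']
'b': index 0 in ['b', 'e', 'a'] -> ['b', 'e', 'a']
'e': index 1 in ['b', 'e', 'a'] -> ['e', 'b', 'a']


Output: [2, 2, 0, 2, 0, 1, 2, 1, 0, 1]


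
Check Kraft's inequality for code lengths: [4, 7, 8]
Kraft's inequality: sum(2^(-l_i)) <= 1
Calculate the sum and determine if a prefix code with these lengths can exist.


Sum = 2^(-4) + 2^(-7) + 2^(-8)
    = 0.0625 + 0.0078125 + 0.00390625
    = 19/256 = 0.07421875
Since 0.07421875 <= 1, Kraft's inequality IS satisfied.
A prefix code with these lengths CAN exist.

Kraft sum = 0.07421875. Satisfied.


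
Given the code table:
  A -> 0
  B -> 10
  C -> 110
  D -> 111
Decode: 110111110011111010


Decoding:
110 -> C
111 -> D
110 -> C
0 -> A
111 -> D
110 -> C
10 -> B


Result: CDCADCB


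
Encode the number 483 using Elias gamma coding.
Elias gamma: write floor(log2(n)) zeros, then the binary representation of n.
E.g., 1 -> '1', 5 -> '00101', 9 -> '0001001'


num_bits = floor(log2(483)) + 1 = 9
leading_zeros = num_bits - 1 = 8
binary(483) = 111100011

Elias gamma(483) = '00000000' + '111100011' = 00000000111100011 (17 bits)


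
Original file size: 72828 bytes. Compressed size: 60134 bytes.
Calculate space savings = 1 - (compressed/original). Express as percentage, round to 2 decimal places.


ratio = compressed/original = 60134/72828 = 0.825699
savings = 1 - ratio = 1 - 0.825699 = 0.174301
as a percentage: 0.174301 * 100 = 17.43%

Space savings = 1 - 60134/72828 = 17.43%


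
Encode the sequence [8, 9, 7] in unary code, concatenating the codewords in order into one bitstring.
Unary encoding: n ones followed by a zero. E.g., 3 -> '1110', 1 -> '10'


Encode each number as n ones followed by a terminating 0:
  8 -> 111111110 (9 bits)
  9 -> 1111111110 (10 bits)
  7 -> 11111110 (8 bits)
Total length = 9 + 10 + 8 = 27 bits.

Unary([8, 9, 7]) = 111111110111111111011111110 (27 bits)


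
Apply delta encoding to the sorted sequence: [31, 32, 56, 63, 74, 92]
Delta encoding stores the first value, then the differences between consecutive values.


First value: 31
Deltas:
  32 - 31 = 1
  56 - 32 = 24
  63 - 56 = 7
  74 - 63 = 11
  92 - 74 = 18


Delta encoded: [31, 1, 24, 7, 11, 18]


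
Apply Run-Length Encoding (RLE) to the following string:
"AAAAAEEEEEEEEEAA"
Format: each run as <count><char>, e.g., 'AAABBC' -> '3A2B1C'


Scanning runs left to right:
  i=0: run of 'A' x 5 -> '5A'
  i=5: run of 'E' x 9 -> '9E'
  i=14: run of 'A' x 2 -> '2A'

RLE = 5A9E2A


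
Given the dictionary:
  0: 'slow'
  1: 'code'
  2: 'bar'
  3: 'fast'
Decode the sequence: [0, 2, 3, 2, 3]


Look up each index in the dictionary:
  0 -> 'slow'
  2 -> 'bar'
  3 -> 'fast'
  2 -> 'bar'
  3 -> 'fast'

Decoded: "slow bar fast bar fast"


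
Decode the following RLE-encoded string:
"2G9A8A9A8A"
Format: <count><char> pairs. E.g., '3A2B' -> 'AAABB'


Expanding each <count><char> pair:
  2G -> 'GG'
  9A -> 'AAAAAAAAA'
  8A -> 'AAAAAAAA'
  9A -> 'AAAAAAAAA'
  8A -> 'AAAAAAAA'

Decoded = GGAAAAAAAAAAAAAAAAAAAAAAAAAAAAAAAAAA


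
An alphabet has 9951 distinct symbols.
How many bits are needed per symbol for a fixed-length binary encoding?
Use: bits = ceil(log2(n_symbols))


log2(9951) = 13.2806
Bracket: 2^13 = 8192 < 9951 <= 2^14 = 16384
So ceil(log2(9951)) = 14

bits = ceil(log2(9951)) = ceil(13.2806) = 14 bits


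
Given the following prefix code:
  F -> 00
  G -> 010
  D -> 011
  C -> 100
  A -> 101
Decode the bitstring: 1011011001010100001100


Decoding step by step:
Bits 101 -> A
Bits 101 -> A
Bits 100 -> C
Bits 101 -> A
Bits 010 -> G
Bits 00 -> F
Bits 011 -> D
Bits 00 -> F


Decoded message: AACAGFDF


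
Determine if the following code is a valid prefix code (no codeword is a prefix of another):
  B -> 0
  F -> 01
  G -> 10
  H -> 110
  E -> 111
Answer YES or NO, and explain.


Checking each pair (does one codeword prefix another?):
  B='0' vs F='01': prefix -- VIOLATION

NO -- this is NOT a valid prefix code. B (0) is a prefix of F (01).


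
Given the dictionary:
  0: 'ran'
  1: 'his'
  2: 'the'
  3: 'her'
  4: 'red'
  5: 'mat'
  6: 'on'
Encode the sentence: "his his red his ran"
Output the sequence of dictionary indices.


Look up each word in the dictionary:
  'his' -> 1
  'his' -> 1
  'red' -> 4
  'his' -> 1
  'ran' -> 0

Encoded: [1, 1, 4, 1, 0]


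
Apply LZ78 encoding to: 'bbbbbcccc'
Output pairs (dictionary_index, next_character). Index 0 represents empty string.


LZ78 encoding steps:
Dictionary: {0: ''}
Step 1: w='' (idx 0), next='b' -> output (0, 'b'), add 'b' as idx 1
Step 2: w='b' (idx 1), next='b' -> output (1, 'b'), add 'bb' as idx 2
Step 3: w='bb' (idx 2), next='c' -> output (2, 'c'), add 'bbc' as idx 3
Step 4: w='' (idx 0), next='c' -> output (0, 'c'), add 'c' as idx 4
Step 5: w='c' (idx 4), next='c' -> output (4, 'c'), add 'cc' as idx 5


Encoded: [(0, 'b'), (1, 'b'), (2, 'c'), (0, 'c'), (4, 'c')]


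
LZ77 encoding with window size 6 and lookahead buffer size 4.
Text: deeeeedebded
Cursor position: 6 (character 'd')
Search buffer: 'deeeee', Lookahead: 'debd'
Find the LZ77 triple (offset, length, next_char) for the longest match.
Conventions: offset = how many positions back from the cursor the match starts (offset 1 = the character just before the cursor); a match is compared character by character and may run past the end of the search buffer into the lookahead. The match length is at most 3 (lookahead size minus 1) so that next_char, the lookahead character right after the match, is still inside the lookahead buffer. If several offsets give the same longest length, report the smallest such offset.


Try each offset into the search buffer:
  offset=1 (pos 5, char 'e'): match length 0
  offset=2 (pos 4, char 'e'): match length 0
  offset=3 (pos 3, char 'e'): match length 0
  offset=4 (pos 2, char 'e'): match length 0
  offset=5 (pos 1, char 'e'): match length 0
  offset=6 (pos 0, char 'd'): match length 2
Longest match has length 2 at offset 6.
next_char = character at position 6 + 2 = 8 -> 'b'

Best match: offset=6, length=2 (matching 'de' starting at position 0)
LZ77 triple: (6, 2, 'b')


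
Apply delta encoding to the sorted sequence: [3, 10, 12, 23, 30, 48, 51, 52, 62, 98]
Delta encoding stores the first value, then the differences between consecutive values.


First value: 3
Deltas:
  10 - 3 = 7
  12 - 10 = 2
  23 - 12 = 11
  30 - 23 = 7
  48 - 30 = 18
  51 - 48 = 3
  52 - 51 = 1
  62 - 52 = 10
  98 - 62 = 36


Delta encoded: [3, 7, 2, 11, 7, 18, 3, 1, 10, 36]


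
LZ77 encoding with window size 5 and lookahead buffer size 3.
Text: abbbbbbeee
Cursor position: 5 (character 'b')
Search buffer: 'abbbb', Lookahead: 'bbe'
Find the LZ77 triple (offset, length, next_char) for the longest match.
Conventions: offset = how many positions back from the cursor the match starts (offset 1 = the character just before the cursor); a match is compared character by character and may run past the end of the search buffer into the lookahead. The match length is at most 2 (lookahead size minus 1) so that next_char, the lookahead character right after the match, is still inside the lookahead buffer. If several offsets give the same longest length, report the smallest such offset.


Try each offset into the search buffer:
  offset=1 (pos 4, char 'b'): match length 2
  offset=2 (pos 3, char 'b'): match length 2
  offset=3 (pos 2, char 'b'): match length 2
  offset=4 (pos 1, char 'b'): match length 2
  offset=5 (pos 0, char 'a'): match length 0
Longest match has length 2, found at offsets 1, 2, 3, 4; take the smallest, offset 1.
next_char = character at position 5 + 2 = 7 -> 'e'

Best match: offset=1, length=2 (matching 'bb' starting at position 4)
LZ77 triple: (1, 2, 'e')


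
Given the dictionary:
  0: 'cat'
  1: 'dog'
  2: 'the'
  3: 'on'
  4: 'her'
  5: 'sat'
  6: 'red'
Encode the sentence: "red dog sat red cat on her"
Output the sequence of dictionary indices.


Look up each word in the dictionary:
  'red' -> 6
  'dog' -> 1
  'sat' -> 5
  'red' -> 6
  'cat' -> 0
  'on' -> 3
  'her' -> 4

Encoded: [6, 1, 5, 6, 0, 3, 4]


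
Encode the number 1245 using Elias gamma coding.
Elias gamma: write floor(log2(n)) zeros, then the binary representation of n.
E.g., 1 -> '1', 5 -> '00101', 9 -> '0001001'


num_bits = floor(log2(1245)) + 1 = 11
leading_zeros = num_bits - 1 = 10
binary(1245) = 10011011101

Elias gamma(1245) = '0000000000' + '10011011101' = 000000000010011011101 (21 bits)


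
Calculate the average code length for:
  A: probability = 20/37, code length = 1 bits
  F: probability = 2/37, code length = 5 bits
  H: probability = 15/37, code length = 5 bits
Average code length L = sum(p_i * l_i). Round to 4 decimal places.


Weighted contributions p_i * l_i:
  A: (20/37) * 1 = 20/37
  F: (2/37) * 5 = 10/37
  H: (15/37) * 5 = 75/37
Sum = (20 + 10 + 75)/37 = 105/37

L = 105/37 = 2.8378 bits/symbol


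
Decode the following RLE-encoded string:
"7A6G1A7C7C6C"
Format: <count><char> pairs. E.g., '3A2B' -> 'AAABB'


Expanding each <count><char> pair:
  7A -> 'AAAAAAA'
  6G -> 'GGGGGG'
  1A -> 'A'
  7C -> 'CCCCCCC'
  7C -> 'CCCCCCC'
  6C -> 'CCCCCC'

Decoded = AAAAAAAGGGGGGACCCCCCCCCCCCCCCCCCCC


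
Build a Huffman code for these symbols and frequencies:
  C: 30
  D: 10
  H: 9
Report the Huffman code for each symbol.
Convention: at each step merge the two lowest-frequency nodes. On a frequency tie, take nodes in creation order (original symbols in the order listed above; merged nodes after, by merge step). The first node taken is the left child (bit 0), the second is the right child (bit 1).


Huffman tree construction:
Step 1: Merge H(9) + D(10) = 19
Step 2: Merge (H+D)(19) + C(30) = 49
Read each symbol's code off the tree from the root (left child = 0, right child = 1).

Codes:
  C: 1 (length 1)
  D: 01 (length 2)
  H: 00 (length 2)
Average code length: 68/49 = 1.3878 bits/symbol


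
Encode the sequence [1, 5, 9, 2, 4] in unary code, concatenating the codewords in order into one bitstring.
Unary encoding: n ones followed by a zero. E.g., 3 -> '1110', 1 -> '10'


Encode each number as n ones followed by a terminating 0:
  1 -> 10 (2 bits)
  5 -> 111110 (6 bits)
  9 -> 1111111110 (10 bits)
  2 -> 110 (3 bits)
  4 -> 11110 (5 bits)
Total length = 2 + 6 + 10 + 3 + 5 = 26 bits.

Unary([1, 5, 9, 2, 4]) = 10111110111111111011011110 (26 bits)


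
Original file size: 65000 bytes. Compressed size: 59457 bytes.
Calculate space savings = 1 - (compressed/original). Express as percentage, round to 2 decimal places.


ratio = compressed/original = 59457/65000 = 0.914723
savings = 1 - ratio = 1 - 0.914723 = 0.085277
as a percentage: 0.085277 * 100 = 8.53%

Space savings = 1 - 59457/65000 = 8.53%


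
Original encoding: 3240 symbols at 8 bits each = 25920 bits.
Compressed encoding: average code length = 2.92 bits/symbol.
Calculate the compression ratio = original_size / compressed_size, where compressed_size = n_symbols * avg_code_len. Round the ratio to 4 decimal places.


original_size = n_symbols * orig_bits = 3240 * 8 = 25920 bits
compressed_size = n_symbols * avg_code_len = 3240 * 2.92 = 9460.8 bits
ratio = original_size / compressed_size = 25920 / 9460.8 = 2.7397

Compression ratio = 2.7397


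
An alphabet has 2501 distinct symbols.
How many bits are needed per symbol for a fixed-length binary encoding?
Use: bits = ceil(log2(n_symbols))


log2(2501) = 11.2883
Bracket: 2^11 = 2048 < 2501 <= 2^12 = 4096
So ceil(log2(2501)) = 12

bits = ceil(log2(2501)) = ceil(11.2883) = 12 bits


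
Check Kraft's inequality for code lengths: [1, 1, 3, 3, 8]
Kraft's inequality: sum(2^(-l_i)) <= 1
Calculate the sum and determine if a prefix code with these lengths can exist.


Sum = 2^(-1) + 2^(-1) + 2^(-3) + 2^(-3) + 2^(-8)
    = 0.5 + 0.5 + 0.125 + 0.125 + 0.00390625
    = 321/256 = 1.25390625
Since 1.25390625 > 1, Kraft's inequality is NOT satisfied.
A prefix code with these lengths CANNOT exist.

Kraft sum = 1.25390625. Not satisfied.


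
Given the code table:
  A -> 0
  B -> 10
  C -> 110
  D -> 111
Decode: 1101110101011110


Decoding:
110 -> C
111 -> D
0 -> A
10 -> B
10 -> B
111 -> D
10 -> B


Result: CDABBDB


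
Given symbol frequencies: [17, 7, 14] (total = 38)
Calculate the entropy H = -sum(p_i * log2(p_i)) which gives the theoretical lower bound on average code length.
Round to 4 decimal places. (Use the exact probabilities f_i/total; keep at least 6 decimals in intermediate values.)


Per-symbol terms -p_i * log2(p_i) with p_i = f_i/38:
  p = 17/38 = 0.447368: log2(p) = -1.160465, -p*log2(p) = 0.519155
  p = 7/38 = 0.184211: log2(p) = -2.440573, -p*log2(p) = 0.449579
  p = 14/38 = 0.368421: log2(p) = -1.440573, -p*log2(p) = 0.530737
H = 0.519155 + 0.449579 + 0.530737 = 1.499471

H = 1.4995 bits/symbol


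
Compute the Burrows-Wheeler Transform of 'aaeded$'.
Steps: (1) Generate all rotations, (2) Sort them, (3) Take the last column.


Rotations (sorted):
  0: $aaeded -> last char: d
  1: aaeded$ -> last char: $
  2: aeded$a -> last char: a
  3: d$aaede -> last char: e
  4: ded$aae -> last char: e
  5: ed$aaed -> last char: d
  6: eded$aa -> last char: a


BWT = d$aeeda


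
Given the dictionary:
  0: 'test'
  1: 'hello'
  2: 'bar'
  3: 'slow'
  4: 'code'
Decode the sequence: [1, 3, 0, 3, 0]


Look up each index in the dictionary:
  1 -> 'hello'
  3 -> 'slow'
  0 -> 'test'
  3 -> 'slow'
  0 -> 'test'

Decoded: "hello slow test slow test"


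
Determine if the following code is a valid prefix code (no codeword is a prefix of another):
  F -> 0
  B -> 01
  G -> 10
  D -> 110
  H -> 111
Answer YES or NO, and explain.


Checking each pair (does one codeword prefix another?):
  F='0' vs B='01': prefix -- VIOLATION

NO -- this is NOT a valid prefix code. F (0) is a prefix of B (01).


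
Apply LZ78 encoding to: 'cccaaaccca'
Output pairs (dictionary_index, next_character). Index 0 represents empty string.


LZ78 encoding steps:
Dictionary: {0: ''}
Step 1: w='' (idx 0), next='c' -> output (0, 'c'), add 'c' as idx 1
Step 2: w='c' (idx 1), next='c' -> output (1, 'c'), add 'cc' as idx 2
Step 3: w='' (idx 0), next='a' -> output (0, 'a'), add 'a' as idx 3
Step 4: w='a' (idx 3), next='a' -> output (3, 'a'), add 'aa' as idx 4
Step 5: w='cc' (idx 2), next='c' -> output (2, 'c'), add 'ccc' as idx 5
Step 6: w='a' (idx 3), end of input -> output (3, '')


Encoded: [(0, 'c'), (1, 'c'), (0, 'a'), (3, 'a'), (2, 'c'), (3, '')]


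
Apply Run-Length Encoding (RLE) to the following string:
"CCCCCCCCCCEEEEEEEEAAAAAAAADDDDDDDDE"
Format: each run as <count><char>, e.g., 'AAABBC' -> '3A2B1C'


Scanning runs left to right:
  i=0: run of 'C' x 10 -> '10C'
  i=10: run of 'E' x 8 -> '8E'
  i=18: run of 'A' x 8 -> '8A'
  i=26: run of 'D' x 8 -> '8D'
  i=34: run of 'E' x 1 -> '1E'

RLE = 10C8E8A8D1E


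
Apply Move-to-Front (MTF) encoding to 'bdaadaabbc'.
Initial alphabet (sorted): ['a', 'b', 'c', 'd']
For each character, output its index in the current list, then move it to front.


MTF encoding:
'b': index 1 in ['a', 'b', 'c', 'd'] -> ['b', 'a', 'c', 'd']
'd': index 3 in ['b', 'a', 'c', 'd'] -> ['d', 'b', 'a', 'c']
'a': index 2 in ['d', 'b', 'a', 'c'] -> ['a', 'd', 'b', 'c']
'a': index 0 in ['a', 'd', 'b', 'c'] -> ['a', 'd', 'b', 'c']
'd': index 1 in ['a', 'd', 'b', 'c'] -> ['d', 'a', 'b', 'c']
'a': index 1 in ['d', 'a', 'b', 'c'] -> ['a', 'd', 'b', 'c']
'a': index 0 in ['a', 'd', 'b', 'c'] -> ['a', 'd', 'b', 'c']
'b': index 2 in ['a', 'd', 'b', 'c'] -> ['b', 'a', 'd', 'c']
'b': index 0 in ['b', 'a', 'd', 'c'] -> ['b', 'a', 'd', 'c']
'c': index 3 in ['b', 'a', 'd', 'c'] -> ['c', 'b', 'a', 'd']


Output: [1, 3, 2, 0, 1, 1, 0, 2, 0, 3]


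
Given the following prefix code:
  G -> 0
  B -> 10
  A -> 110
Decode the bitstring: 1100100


Decoding step by step:
Bits 110 -> A
Bits 0 -> G
Bits 10 -> B
Bits 0 -> G


Decoded message: AGBG


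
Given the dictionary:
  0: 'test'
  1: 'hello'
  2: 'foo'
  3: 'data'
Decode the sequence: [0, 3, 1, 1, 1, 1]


Look up each index in the dictionary:
  0 -> 'test'
  3 -> 'data'
  1 -> 'hello'
  1 -> 'hello'
  1 -> 'hello'
  1 -> 'hello'

Decoded: "test data hello hello hello hello"


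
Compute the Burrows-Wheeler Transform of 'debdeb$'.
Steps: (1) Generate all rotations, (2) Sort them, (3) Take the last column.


Rotations (sorted):
  0: $debdeb -> last char: b
  1: b$debde -> last char: e
  2: bdeb$de -> last char: e
  3: deb$deb -> last char: b
  4: debdeb$ -> last char: $
  5: eb$debd -> last char: d
  6: ebdeb$d -> last char: d


BWT = beeb$dd


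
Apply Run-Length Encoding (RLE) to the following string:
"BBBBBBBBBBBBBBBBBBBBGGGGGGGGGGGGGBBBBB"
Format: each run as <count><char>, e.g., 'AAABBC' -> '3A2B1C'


Scanning runs left to right:
  i=0: run of 'B' x 20 -> '20B'
  i=20: run of 'G' x 13 -> '13G'
  i=33: run of 'B' x 5 -> '5B'

RLE = 20B13G5B


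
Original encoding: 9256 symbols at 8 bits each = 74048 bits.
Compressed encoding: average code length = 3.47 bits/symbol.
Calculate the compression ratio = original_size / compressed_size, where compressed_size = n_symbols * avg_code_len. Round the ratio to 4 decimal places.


original_size = n_symbols * orig_bits = 9256 * 8 = 74048 bits
compressed_size = n_symbols * avg_code_len = 9256 * 3.47 = 32118.32 bits
ratio = original_size / compressed_size = 74048 / 32118.32 = 2.3055

Compression ratio = 2.3055


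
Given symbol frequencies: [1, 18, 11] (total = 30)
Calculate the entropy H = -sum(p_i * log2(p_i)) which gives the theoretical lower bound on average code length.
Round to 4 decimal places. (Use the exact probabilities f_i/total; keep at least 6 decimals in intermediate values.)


Per-symbol terms -p_i * log2(p_i) with p_i = f_i/30:
  p = 1/30 = 0.033333: log2(p) = -4.906891, -p*log2(p) = 0.163563
  p = 18/30 = 0.600000: log2(p) = -0.736966, -p*log2(p) = 0.442179
  p = 11/30 = 0.366667: log2(p) = -1.447459, -p*log2(p) = 0.530735
H = 0.163563 + 0.442179 + 0.530735 = 1.136477

H = 1.1365 bits/symbol


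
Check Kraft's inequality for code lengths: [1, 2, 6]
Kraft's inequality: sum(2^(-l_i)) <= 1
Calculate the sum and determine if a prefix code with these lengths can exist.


Sum = 2^(-1) + 2^(-2) + 2^(-6)
    = 0.5 + 0.25 + 0.015625
    = 49/64 = 0.765625
Since 0.765625 <= 1, Kraft's inequality IS satisfied.
A prefix code with these lengths CAN exist.

Kraft sum = 0.765625. Satisfied.


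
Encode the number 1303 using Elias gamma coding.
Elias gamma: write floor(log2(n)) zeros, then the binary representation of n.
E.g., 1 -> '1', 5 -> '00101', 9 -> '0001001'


num_bits = floor(log2(1303)) + 1 = 11
leading_zeros = num_bits - 1 = 10
binary(1303) = 10100010111

Elias gamma(1303) = '0000000000' + '10100010111' = 000000000010100010111 (21 bits)


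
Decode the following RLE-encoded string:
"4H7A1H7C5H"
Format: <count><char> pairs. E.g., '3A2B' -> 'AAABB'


Expanding each <count><char> pair:
  4H -> 'HHHH'
  7A -> 'AAAAAAA'
  1H -> 'H'
  7C -> 'CCCCCCC'
  5H -> 'HHHHH'

Decoded = HHHHAAAAAAAHCCCCCCCHHHHH


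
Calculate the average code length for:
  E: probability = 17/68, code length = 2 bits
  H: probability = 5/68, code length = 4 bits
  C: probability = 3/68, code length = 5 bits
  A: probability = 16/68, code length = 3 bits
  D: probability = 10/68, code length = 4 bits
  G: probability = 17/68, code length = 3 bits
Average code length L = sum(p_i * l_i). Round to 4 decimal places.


Weighted contributions p_i * l_i:
  E: (17/68) * 2 = 34/68
  H: (5/68) * 4 = 20/68
  C: (3/68) * 5 = 15/68
  A: (16/68) * 3 = 48/68
  D: (10/68) * 4 = 40/68
  G: (17/68) * 3 = 51/68
Sum = (34 + 20 + 15 + 48 + 40 + 51)/68 = 208/68

L = 208/68 = 3.0588 bits/symbol


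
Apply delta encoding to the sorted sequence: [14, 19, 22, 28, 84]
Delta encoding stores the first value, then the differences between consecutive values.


First value: 14
Deltas:
  19 - 14 = 5
  22 - 19 = 3
  28 - 22 = 6
  84 - 28 = 56


Delta encoded: [14, 5, 3, 6, 56]


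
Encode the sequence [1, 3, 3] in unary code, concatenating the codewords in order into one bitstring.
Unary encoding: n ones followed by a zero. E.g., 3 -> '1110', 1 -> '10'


Encode each number as n ones followed by a terminating 0:
  1 -> 10 (2 bits)
  3 -> 1110 (4 bits)
  3 -> 1110 (4 bits)
Total length = 2 + 4 + 4 = 10 bits.

Unary([1, 3, 3]) = 1011101110 (10 bits)


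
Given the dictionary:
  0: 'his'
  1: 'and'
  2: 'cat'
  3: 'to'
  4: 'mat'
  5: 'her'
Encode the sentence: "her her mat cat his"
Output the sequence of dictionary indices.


Look up each word in the dictionary:
  'her' -> 5
  'her' -> 5
  'mat' -> 4
  'cat' -> 2
  'his' -> 0

Encoded: [5, 5, 4, 2, 0]


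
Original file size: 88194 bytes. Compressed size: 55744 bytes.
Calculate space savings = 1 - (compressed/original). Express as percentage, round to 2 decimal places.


ratio = compressed/original = 55744/88194 = 0.632061
savings = 1 - ratio = 1 - 0.632061 = 0.367939
as a percentage: 0.367939 * 100 = 36.79%

Space savings = 1 - 55744/88194 = 36.79%


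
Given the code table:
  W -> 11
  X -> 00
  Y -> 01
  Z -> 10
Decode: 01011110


Decoding:
01 -> Y
01 -> Y
11 -> W
10 -> Z


Result: YYWZ


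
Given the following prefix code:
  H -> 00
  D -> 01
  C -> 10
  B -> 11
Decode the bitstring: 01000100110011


Decoding step by step:
Bits 01 -> D
Bits 00 -> H
Bits 01 -> D
Bits 00 -> H
Bits 11 -> B
Bits 00 -> H
Bits 11 -> B


Decoded message: DHDHBHB
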